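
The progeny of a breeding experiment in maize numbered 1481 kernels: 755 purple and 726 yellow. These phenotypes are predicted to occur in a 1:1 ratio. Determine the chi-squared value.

0.568

Expected counts for N = 1481 under a 1:1 ratio (total parts = 2):
  purple: 1481 × 1/2 = 740.5
  yellow: 1481 × 1/2 = 740.5
χ² = Σ (O − E)² / E
  purple: (755 − 740.5)² / 740.5 = 0.2839
  yellow: (726 − 740.5)² / 740.5 = 0.2839
χ² = 0.2839 + 0.2839 = 0.5678 ≈ 0.568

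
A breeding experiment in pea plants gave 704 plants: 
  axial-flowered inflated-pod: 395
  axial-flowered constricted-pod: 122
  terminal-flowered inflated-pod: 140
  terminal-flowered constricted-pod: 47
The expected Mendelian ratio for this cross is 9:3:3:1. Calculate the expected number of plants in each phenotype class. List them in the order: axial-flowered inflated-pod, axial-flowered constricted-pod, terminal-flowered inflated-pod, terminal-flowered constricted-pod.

The 9:3:3:1 ratio has 16 parts, so with N = 704 the expected counts are:
  axial-flowered inflated-pod: 704 × 9/16 = 396
  axial-flowered constricted-pod: 704 × 3/16 = 132
  terminal-flowered inflated-pod: 704 × 3/16 = 132
  terminal-flowered constricted-pod: 704 × 1/16 = 44

396, 132, 132, 44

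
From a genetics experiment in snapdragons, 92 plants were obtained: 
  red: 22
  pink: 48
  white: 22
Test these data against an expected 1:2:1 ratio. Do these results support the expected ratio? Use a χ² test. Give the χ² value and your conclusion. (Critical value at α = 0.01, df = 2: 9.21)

0.174; consistent

The 1:2:1 ratio has 4 parts, so with N = 92 the expected counts are:
  red: 92 × 1/4 = 23
  pink: 92 × 2/4 = 46
  white: 92 × 1/4 = 23
χ² = Σ (O − E)² / E
  red: (22 − 23)² / 23 = 0.0435
  pink: (48 − 46)² / 46 = 0.0870
  white: (22 − 23)² / 23 = 0.0435
χ² = 0.0435 + 0.0870 + 0.0435 = 0.174
Degrees of freedom = 3 − 1 = 2; critical value at α = 0.01 is 9.21.
Since 0.174 < 9.21, we fail to reject the null hypothesis — the data are consistent with the 1:2:1 ratio.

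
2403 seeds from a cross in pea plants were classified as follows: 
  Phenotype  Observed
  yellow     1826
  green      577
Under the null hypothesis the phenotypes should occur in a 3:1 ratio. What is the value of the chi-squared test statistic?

Total ratio parts = 4. Expected numbers out of 2403:
  yellow: 2403 × 3/4 = 1802.25
  green: 2403 × 1/4 = 600.75
χ² = Σ (O − E)² / E
  yellow: (1826 − 1802.25)² / 1802.25 = 0.3130
  green: (577 − 600.75)² / 600.75 = 0.9389
χ² = 0.3130 + 0.9389 = 1.2519 ≈ 1.252

1.252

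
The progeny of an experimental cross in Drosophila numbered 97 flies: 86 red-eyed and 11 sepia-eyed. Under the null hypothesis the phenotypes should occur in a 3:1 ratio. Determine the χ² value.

Under the 3:1 hypothesis (Σ ratio = 4, N = 97):
  red-eyed: 97 × 3/4 = 72.75
  sepia-eyed: 97 × 1/4 = 24.25
χ² = Σ (O − E)² / E
  red-eyed: (86 − 72.75)² / 72.75 = 2.4132
  sepia-eyed: (11 − 24.25)² / 24.25 = 7.2397
χ² = 2.4132 + 7.2397 = 9.6529 ≈ 9.653

9.653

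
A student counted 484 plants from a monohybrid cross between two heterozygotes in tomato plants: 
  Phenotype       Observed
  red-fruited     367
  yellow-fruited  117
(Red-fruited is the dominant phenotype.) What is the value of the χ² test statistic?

For a monohybrid cross between heterozygotes with complete dominance, the expected phenotypic ratio is 3:1.
Expected counts for N = 484 under a 3:1 ratio (total parts = 4):
  red-fruited: 484 × 3/4 = 363
  yellow-fruited: 484 × 1/4 = 121
χ² = Σ (O − E)² / E
  red-fruited: (367 − 363)² / 363 = 0.0441
  yellow-fruited: (117 − 121)² / 121 = 0.1322
χ² = 0.0441 + 0.1322 = 0.1763 ≈ 0.176

0.176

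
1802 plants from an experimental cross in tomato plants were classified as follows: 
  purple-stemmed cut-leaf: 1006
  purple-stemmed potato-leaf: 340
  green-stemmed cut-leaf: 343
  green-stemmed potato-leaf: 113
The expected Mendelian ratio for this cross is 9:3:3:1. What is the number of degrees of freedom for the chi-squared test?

A goodness-of-fit test with 4 phenotype classes has df = 4 − 1 = 3.

3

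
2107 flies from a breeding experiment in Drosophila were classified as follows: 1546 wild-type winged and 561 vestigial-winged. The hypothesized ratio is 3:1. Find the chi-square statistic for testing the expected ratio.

2.969

Total ratio parts = 4. Expected numbers out of 2107:
  wild-type winged: 2107 × 3/4 = 1580.25
  vestigial-winged: 2107 × 1/4 = 526.75
χ² = Σ (O − E)² / E
  wild-type winged: (1546 − 1580.25)² / 1580.25 = 0.7423
  vestigial-winged: (561 − 526.75)² / 526.75 = 2.2270
χ² = 0.7423 + 2.2270 = 2.9693 ≈ 2.969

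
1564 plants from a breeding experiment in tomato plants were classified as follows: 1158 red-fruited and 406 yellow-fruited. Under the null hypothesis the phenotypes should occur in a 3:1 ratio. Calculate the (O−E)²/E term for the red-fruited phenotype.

0.192

Under the 3:1 hypothesis (Σ ratio = 4, N = 1564):
  red-fruited: 1564 × 3/4 = 1173
  yellow-fruited: 1564 × 1/4 = 391
Contribution of red-fruited: (1158 − 1173)² / 1173 = 0.1918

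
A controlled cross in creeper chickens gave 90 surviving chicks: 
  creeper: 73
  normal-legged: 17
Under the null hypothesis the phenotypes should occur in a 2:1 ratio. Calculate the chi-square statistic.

8.450

Expected counts for N = 90 under a 2:1 ratio (total parts = 3):
  creeper: 90 × 2/3 = 60
  normal-legged: 90 × 1/3 = 30
χ² = Σ (O − E)² / E
  creeper: (73 − 60)² / 60 = 2.8167
  normal-legged: (17 − 30)² / 30 = 5.6333
χ² = 2.8167 + 5.6333 = 8.450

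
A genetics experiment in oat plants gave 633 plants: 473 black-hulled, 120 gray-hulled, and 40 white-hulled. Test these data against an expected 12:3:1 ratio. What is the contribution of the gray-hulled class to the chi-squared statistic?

Expected counts for N = 633 under a 12:3:1 ratio (total parts = 16):
  black-hulled: 633 × 12/16 = 474.75
  gray-hulled: 633 × 3/16 = 118.6875
  white-hulled: 633 × 1/16 = 39.5625
Contribution of gray-hulled: (120 − 118.6875)² / 118.6875 = 0.0145

0.015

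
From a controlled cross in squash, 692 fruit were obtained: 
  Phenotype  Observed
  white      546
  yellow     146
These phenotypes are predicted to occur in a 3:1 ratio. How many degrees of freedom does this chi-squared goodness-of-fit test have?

A goodness-of-fit test with 2 phenotype classes has df = 2 − 1 = 1.

1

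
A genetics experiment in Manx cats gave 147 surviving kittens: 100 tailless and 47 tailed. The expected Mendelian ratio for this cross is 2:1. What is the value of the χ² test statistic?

Expected counts for N = 147 under a 2:1 ratio (total parts = 3):
  tailless: 147 × 2/3 = 98
  tailed: 147 × 1/3 = 49
χ² = Σ (O − E)² / E
  tailless: (100 − 98)² / 98 = 0.0408
  tailed: (47 − 49)² / 49 = 0.0816
χ² = 0.0408 + 0.0816 = 0.1224 ≈ 0.122

0.122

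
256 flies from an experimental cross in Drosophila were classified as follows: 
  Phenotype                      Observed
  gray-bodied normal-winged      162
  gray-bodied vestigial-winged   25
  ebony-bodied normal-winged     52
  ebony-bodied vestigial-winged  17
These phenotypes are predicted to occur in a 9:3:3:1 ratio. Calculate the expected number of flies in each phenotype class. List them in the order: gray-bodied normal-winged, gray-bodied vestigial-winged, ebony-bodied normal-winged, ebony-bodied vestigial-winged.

Under the 9:3:3:1 hypothesis (Σ ratio = 16, N = 256):
  gray-bodied normal-winged: 256 × 9/16 = 144
  gray-bodied vestigial-winged: 256 × 3/16 = 48
  ebony-bodied normal-winged: 256 × 3/16 = 48
  ebony-bodied vestigial-winged: 256 × 1/16 = 16

144, 48, 48, 16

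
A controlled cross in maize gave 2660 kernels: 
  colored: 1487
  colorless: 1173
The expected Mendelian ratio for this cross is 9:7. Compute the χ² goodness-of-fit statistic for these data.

0.131

Under the 9:7 hypothesis (Σ ratio = 16, N = 2660):
  colored: 2660 × 9/16 = 1496.25
  colorless: 2660 × 7/16 = 1163.75
χ² = Σ (O − E)² / E
  colored: (1487 − 1496.25)² / 1496.25 = 0.0572
  colorless: (1173 − 1163.75)² / 1163.75 = 0.0735
χ² = 0.0572 + 0.0735 = 0.1307 ≈ 0.131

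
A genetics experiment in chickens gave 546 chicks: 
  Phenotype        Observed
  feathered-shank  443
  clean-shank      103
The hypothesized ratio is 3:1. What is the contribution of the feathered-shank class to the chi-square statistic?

2.741

Under the 3:1 hypothesis (Σ ratio = 4, N = 546):
  feathered-shank: 546 × 3/4 = 409.5
  clean-shank: 546 × 1/4 = 136.5
Contribution of feathered-shank: (443 − 409.5)² / 409.5 = 2.7405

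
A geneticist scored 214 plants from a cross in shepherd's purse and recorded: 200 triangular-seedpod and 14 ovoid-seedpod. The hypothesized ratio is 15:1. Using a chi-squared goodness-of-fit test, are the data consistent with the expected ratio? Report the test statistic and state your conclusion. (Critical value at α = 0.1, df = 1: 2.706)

Under the 15:1 hypothesis (Σ ratio = 16, N = 214):
  triangular-seedpod: 214 × 15/16 = 200.625
  ovoid-seedpod: 214 × 1/16 = 13.375
χ² = Σ (O − E)² / E
  triangular-seedpod: (200 − 200.625)² / 200.625 = 0.0019
  ovoid-seedpod: (14 − 13.375)² / 13.375 = 0.0292
χ² = 0.0019 + 0.0292 = 0.0311 ≈ 0.031
Degrees of freedom = 2 − 1 = 1; critical value at α = 0.1 is 2.706.
Since 0.031 < 2.706, we fail to reject the null hypothesis — the data are consistent with the 15:1 ratio.

0.031; consistent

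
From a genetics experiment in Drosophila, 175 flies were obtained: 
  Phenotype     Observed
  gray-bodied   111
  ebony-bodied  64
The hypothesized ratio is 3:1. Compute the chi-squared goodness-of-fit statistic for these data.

Under the 3:1 hypothesis (Σ ratio = 4, N = 175):
  gray-bodied: 175 × 3/4 = 131.25
  ebony-bodied: 175 × 1/4 = 43.75
χ² = Σ (O − E)² / E
  gray-bodied: (111 − 131.25)² / 131.25 = 3.1243
  ebony-bodied: (64 − 43.75)² / 43.75 = 9.3729
χ² = 3.1243 + 9.3729 = 12.4972 ≈ 12.497

12.497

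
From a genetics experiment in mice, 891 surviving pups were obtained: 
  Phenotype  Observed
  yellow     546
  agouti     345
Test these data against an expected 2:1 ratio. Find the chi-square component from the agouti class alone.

7.758

Under the 2:1 hypothesis (Σ ratio = 3, N = 891):
  yellow: 891 × 2/3 = 594
  agouti: 891 × 1/3 = 297
Contribution of agouti: (345 − 297)² / 297 = 7.7576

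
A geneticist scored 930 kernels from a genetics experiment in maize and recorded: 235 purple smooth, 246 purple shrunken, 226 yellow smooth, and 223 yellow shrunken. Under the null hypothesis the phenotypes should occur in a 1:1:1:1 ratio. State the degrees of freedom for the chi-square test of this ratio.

A goodness-of-fit test with 4 phenotype classes has df = 4 − 1 = 3.

3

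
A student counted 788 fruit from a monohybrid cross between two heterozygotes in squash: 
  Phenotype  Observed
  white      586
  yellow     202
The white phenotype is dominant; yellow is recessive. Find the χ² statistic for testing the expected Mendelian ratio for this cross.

0.169

For a monohybrid cross between heterozygotes with complete dominance, the expected phenotypic ratio is 3:1.
Total ratio parts = 4. Expected numbers out of 788:
  white: 788 × 3/4 = 591
  yellow: 788 × 1/4 = 197
χ² = Σ (O − E)² / E
  white: (586 − 591)² / 591 = 0.0423
  yellow: (202 − 197)² / 197 = 0.1269
χ² = 0.0423 + 0.1269 = 0.1692 ≈ 0.169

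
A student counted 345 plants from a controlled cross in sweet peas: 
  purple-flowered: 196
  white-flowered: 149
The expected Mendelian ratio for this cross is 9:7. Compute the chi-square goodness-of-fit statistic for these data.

0.044

Total ratio parts = 16. Expected numbers out of 345:
  purple-flowered: 345 × 9/16 = 194.0625
  white-flowered: 345 × 7/16 = 150.9375
χ² = Σ (O − E)² / E
  purple-flowered: (196 − 194.0625)² / 194.0625 = 0.0193
  white-flowered: (149 − 150.9375)² / 150.9375 = 0.0249
χ² = 0.0193 + 0.0249 = 0.0442 ≈ 0.044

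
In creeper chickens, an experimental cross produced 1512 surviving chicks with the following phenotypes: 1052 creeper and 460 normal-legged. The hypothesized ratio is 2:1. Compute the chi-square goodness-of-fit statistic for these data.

Total ratio parts = 3. Expected numbers out of 1512:
  creeper: 1512 × 2/3 = 1008
  normal-legged: 1512 × 1/3 = 504
χ² = Σ (O − E)² / E
  creeper: (1052 − 1008)² / 1008 = 1.9206
  normal-legged: (460 − 504)² / 504 = 3.8413
χ² = 1.9206 + 3.8413 = 5.7619 ≈ 5.762

5.762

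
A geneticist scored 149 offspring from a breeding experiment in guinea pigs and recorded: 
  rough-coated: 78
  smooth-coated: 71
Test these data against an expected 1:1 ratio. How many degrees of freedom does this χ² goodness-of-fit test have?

1

A goodness-of-fit test with 2 phenotype classes has df = 2 − 1 = 1.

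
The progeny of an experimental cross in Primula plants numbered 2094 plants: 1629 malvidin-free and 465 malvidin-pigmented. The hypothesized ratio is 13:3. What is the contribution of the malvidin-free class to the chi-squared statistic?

3.079

Total ratio parts = 16. Expected numbers out of 2094:
  malvidin-free: 2094 × 13/16 = 1701.375
  malvidin-pigmented: 2094 × 3/16 = 392.625
Contribution of malvidin-free: (1629 − 1701.375)² / 1701.375 = 3.0788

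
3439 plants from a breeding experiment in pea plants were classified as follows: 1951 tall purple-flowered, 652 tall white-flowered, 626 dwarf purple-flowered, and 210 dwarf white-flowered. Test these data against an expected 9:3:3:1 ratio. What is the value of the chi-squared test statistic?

Under the 9:3:3:1 hypothesis (Σ ratio = 16, N = 3439):
  tall purple-flowered: 3439 × 9/16 = 1934.4375
  tall white-flowered: 3439 × 3/16 = 644.8125
  dwarf purple-flowered: 3439 × 3/16 = 644.8125
  dwarf white-flowered: 3439 × 1/16 = 214.9375
χ² = Σ (O − E)² / E
  tall purple-flowered: (1951 − 1934.4375)² / 1934.4375 = 0.1418
  tall white-flowered: (652 − 644.8125)² / 644.8125 = 0.0801
  dwarf purple-flowered: (626 − 644.8125)² / 644.8125 = 0.5489
  dwarf white-flowered: (210 − 214.9375)² / 214.9375 = 0.1134
χ² = 0.1418 + 0.0801 + 0.5489 + 0.1134 = 0.8842 ≈ 0.884

0.884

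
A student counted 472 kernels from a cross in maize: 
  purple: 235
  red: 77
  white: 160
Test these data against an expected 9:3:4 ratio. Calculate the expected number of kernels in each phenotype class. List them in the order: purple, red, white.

Under the 9:3:4 hypothesis (Σ ratio = 16, N = 472):
  purple: 472 × 9/16 = 265.5
  red: 472 × 3/16 = 88.5
  white: 472 × 4/16 = 118

265.5, 88.5, 118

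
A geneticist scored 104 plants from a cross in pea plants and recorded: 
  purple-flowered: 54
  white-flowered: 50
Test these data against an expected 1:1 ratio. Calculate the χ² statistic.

0.154

Total ratio parts = 2. Expected numbers out of 104:
  purple-flowered: 104 × 1/2 = 52
  white-flowered: 104 × 1/2 = 52
χ² = Σ (O − E)² / E
  purple-flowered: (54 − 52)² / 52 = 0.0769
  white-flowered: (50 − 52)² / 52 = 0.0769
χ² = 0.0769 + 0.0769 = 0.1538 ≈ 0.154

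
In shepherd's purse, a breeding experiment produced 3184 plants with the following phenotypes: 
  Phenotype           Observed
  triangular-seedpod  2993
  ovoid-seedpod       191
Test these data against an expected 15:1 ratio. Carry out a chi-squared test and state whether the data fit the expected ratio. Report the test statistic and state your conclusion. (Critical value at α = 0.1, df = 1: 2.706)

0.343; consistent

Total ratio parts = 16. Expected numbers out of 3184:
  triangular-seedpod: 3184 × 15/16 = 2985
  ovoid-seedpod: 3184 × 1/16 = 199
χ² = Σ (O − E)² / E
  triangular-seedpod: (2993 − 2985)² / 2985 = 0.0214
  ovoid-seedpod: (191 − 199)² / 199 = 0.3216
χ² = 0.0214 + 0.3216 = 0.343
Degrees of freedom = 2 − 1 = 1; critical value at α = 0.1 is 2.706.
Since 0.343 < 2.706, we fail to reject the null hypothesis — the data are consistent with the 15:1 ratio.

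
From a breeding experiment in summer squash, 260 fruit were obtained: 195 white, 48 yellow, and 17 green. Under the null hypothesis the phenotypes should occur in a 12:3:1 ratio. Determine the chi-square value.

0.046

Under the 12:3:1 hypothesis (Σ ratio = 16, N = 260):
  white: 260 × 12/16 = 195
  yellow: 260 × 3/16 = 48.75
  green: 260 × 1/16 = 16.25
χ² = Σ (O − E)² / E
  white: (195 − 195)² / 195 = 0.0000
  yellow: (48 − 48.75)² / 48.75 = 0.0115
  green: (17 − 16.25)² / 16.25 = 0.0346
χ² = 0.0000 + 0.0115 + 0.0346 = 0.0461 ≈ 0.046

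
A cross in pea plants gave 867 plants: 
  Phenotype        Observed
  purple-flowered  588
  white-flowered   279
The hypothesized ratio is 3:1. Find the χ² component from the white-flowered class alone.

Under the 3:1 hypothesis (Σ ratio = 4, N = 867):
  purple-flowered: 867 × 3/4 = 650.25
  white-flowered: 867 × 1/4 = 216.75
Contribution of white-flowered: (279 − 216.75)² / 216.75 = 17.8780

17.878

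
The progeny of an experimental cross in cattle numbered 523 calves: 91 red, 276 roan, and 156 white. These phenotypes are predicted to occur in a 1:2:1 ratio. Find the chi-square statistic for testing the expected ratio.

17.765

Total ratio parts = 4. Expected numbers out of 523:
  red: 523 × 1/4 = 130.75
  roan: 523 × 2/4 = 261.5
  white: 523 × 1/4 = 130.75
χ² = Σ (O − E)² / E
  red: (91 − 130.75)² / 130.75 = 12.0846
  roan: (276 − 261.5)² / 261.5 = 0.8040
  white: (156 − 130.75)² / 130.75 = 4.8762
χ² = 12.0846 + 0.8040 + 4.8762 = 17.7648 ≈ 17.765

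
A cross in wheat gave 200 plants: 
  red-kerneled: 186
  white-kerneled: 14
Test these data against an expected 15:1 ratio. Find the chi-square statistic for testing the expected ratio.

Under the 15:1 hypothesis (Σ ratio = 16, N = 200):
  red-kerneled: 200 × 15/16 = 187.5
  white-kerneled: 200 × 1/16 = 12.5
χ² = Σ (O − E)² / E
  red-kerneled: (186 − 187.5)² / 187.5 = 0.0120
  white-kerneled: (14 − 12.5)² / 12.5 = 0.1800
χ² = 0.0120 + 0.1800 = 0.192

0.192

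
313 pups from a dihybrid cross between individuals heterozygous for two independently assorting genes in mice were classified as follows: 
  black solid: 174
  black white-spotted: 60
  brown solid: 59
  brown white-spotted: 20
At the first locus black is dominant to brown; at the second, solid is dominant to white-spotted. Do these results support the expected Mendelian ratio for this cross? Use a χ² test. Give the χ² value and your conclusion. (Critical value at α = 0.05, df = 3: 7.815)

0.065; consistent

A dihybrid F₂ with independent assortment and complete dominance at both loci gives a 9:3:3:1 phenotypic ratio.
Total ratio parts = 16. Expected numbers out of 313:
  black solid: 313 × 9/16 = 176.0625
  black white-spotted: 313 × 3/16 = 58.6875
  brown solid: 313 × 3/16 = 58.6875
  brown white-spotted: 313 × 1/16 = 19.5625
χ² = Σ (O − E)² / E
  black solid: (174 − 176.0625)² / 176.0625 = 0.0242
  black white-spotted: (60 − 58.6875)² / 58.6875 = 0.0294
  brown solid: (59 − 58.6875)² / 58.6875 = 0.0017
  brown white-spotted: (20 − 19.5625)² / 19.5625 = 0.0098
χ² = 0.0242 + 0.0294 + 0.0017 + 0.0098 = 0.0651 ≈ 0.065
Degrees of freedom = 4 − 1 = 3; critical value at α = 0.05 is 7.815.
Since 0.065 < 7.815, we fail to reject the null hypothesis — the data are consistent with the 9:3:3:1 ratio.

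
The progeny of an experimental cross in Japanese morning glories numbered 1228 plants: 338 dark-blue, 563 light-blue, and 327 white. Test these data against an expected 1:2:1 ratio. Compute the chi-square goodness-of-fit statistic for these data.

Expected counts for N = 1228 under a 1:2:1 ratio (total parts = 4):
  dark-blue: 1228 × 1/4 = 307
  light-blue: 1228 × 2/4 = 614
  white: 1228 × 1/4 = 307
χ² = Σ (O − E)² / E
  dark-blue: (338 − 307)² / 307 = 3.1303
  light-blue: (563 − 614)² / 614 = 4.2362
  white: (327 − 307)² / 307 = 1.3029
χ² = 3.1303 + 4.2362 + 1.3029 = 8.6694 ≈ 8.669

8.669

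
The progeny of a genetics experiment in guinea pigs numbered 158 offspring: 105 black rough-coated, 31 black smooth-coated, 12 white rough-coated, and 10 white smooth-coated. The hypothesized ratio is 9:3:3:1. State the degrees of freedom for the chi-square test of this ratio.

3

A goodness-of-fit test with 4 phenotype classes has df = 4 − 1 = 3.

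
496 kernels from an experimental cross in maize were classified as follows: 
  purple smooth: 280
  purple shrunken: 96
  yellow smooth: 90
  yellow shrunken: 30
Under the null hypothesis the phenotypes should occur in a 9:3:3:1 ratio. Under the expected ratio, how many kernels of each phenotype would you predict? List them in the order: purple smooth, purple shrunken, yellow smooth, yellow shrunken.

279, 93, 93, 31

Expected counts for N = 496 under a 9:3:3:1 ratio (total parts = 16):
  purple smooth: 496 × 9/16 = 279
  purple shrunken: 496 × 3/16 = 93
  yellow smooth: 496 × 3/16 = 93
  yellow shrunken: 496 × 1/16 = 31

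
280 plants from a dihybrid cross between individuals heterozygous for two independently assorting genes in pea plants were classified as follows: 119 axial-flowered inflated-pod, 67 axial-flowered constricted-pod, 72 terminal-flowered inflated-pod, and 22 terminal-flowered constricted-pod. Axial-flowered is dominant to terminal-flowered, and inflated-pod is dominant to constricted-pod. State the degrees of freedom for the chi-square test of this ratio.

A dihybrid F₂ with independent assortment and complete dominance at both loci gives a 9:3:3:1 phenotypic ratio.
A goodness-of-fit test with 4 phenotype classes has df = 4 − 1 = 3.

3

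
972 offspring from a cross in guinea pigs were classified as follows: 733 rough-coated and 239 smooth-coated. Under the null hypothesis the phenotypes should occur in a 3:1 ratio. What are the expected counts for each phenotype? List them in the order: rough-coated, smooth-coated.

Expected counts for N = 972 under a 3:1 ratio (total parts = 4):
  rough-coated: 972 × 3/4 = 729
  smooth-coated: 972 × 1/4 = 243

729, 243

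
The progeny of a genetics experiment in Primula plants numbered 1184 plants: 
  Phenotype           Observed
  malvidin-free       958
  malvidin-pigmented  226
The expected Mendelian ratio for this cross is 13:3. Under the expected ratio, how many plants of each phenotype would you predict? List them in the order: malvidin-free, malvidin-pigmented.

962, 222

Total ratio parts = 16. Expected numbers out of 1184:
  malvidin-free: 1184 × 13/16 = 962
  malvidin-pigmented: 1184 × 3/16 = 222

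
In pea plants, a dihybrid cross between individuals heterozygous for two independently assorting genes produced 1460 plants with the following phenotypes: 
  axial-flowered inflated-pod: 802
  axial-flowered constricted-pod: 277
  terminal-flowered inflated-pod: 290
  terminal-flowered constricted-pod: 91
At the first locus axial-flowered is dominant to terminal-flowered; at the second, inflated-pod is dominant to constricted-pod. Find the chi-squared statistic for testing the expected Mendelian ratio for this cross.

A dihybrid F₂ with independent assortment and complete dominance at both loci gives a 9:3:3:1 phenotypic ratio.
Under the 9:3:3:1 hypothesis (Σ ratio = 16, N = 1460):
  axial-flowered inflated-pod: 1460 × 9/16 = 821.25
  axial-flowered constricted-pod: 1460 × 3/16 = 273.75
  terminal-flowered inflated-pod: 1460 × 3/16 = 273.75
  terminal-flowered constricted-pod: 1460 × 1/16 = 91.25
χ² = Σ (O − E)² / E
  axial-flowered inflated-pod: (802 − 821.25)² / 821.25 = 0.4512
  axial-flowered constricted-pod: (277 − 273.75)² / 273.75 = 0.0386
  terminal-flowered inflated-pod: (290 − 273.75)² / 273.75 = 0.9646
  terminal-flowered constricted-pod: (91 − 91.25)² / 91.25 = 0.0007
χ² = 0.4512 + 0.0386 + 0.9646 + 0.0007 = 1.4551 ≈ 1.455

1.455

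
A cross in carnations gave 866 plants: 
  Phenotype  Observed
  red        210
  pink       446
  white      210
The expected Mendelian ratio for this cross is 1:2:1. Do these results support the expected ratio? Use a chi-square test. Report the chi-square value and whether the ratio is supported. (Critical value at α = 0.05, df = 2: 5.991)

0.781; consistent

Expected counts for N = 866 under a 1:2:1 ratio (total parts = 4):
  red: 866 × 1/4 = 216.5
  pink: 866 × 2/4 = 433
  white: 866 × 1/4 = 216.5
χ² = Σ (O − E)² / E
  red: (210 − 216.5)² / 216.5 = 0.1952
  pink: (446 − 433)² / 433 = 0.3903
  white: (210 − 216.5)² / 216.5 = 0.1952
χ² = 0.1952 + 0.3903 + 0.1952 = 0.7807 ≈ 0.781
Degrees of freedom = 3 − 1 = 2; critical value at α = 0.05 is 5.991.
Since 0.781 < 5.991, we fail to reject the null hypothesis — the data are consistent with the 1:2:1 ratio.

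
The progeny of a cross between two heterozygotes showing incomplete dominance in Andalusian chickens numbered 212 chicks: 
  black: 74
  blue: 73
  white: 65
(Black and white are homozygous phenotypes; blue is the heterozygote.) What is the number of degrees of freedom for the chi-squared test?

With incomplete dominance, a heterozygote × heterozygote cross gives a 1:2:1 phenotypic ratio.
A goodness-of-fit test with 3 phenotype classes has df = 3 − 1 = 2.

2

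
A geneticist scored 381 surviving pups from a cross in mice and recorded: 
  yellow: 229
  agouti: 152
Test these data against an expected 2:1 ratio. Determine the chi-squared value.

Expected counts for N = 381 under a 2:1 ratio (total parts = 3):
  yellow: 381 × 2/3 = 254
  agouti: 381 × 1/3 = 127
χ² = Σ (O − E)² / E
  yellow: (229 − 254)² / 254 = 2.4606
  agouti: (152 − 127)² / 127 = 4.9213
χ² = 2.4606 + 4.9213 = 7.3819 ≈ 7.382

7.382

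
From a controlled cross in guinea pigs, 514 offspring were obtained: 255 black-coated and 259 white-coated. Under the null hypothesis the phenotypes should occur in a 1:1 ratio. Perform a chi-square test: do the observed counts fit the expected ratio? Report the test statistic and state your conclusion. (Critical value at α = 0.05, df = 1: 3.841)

The 1:1 ratio has 2 parts, so with N = 514 the expected counts are:
  black-coated: 514 × 1/2 = 257
  white-coated: 514 × 1/2 = 257
χ² = Σ (O − E)² / E
  black-coated: (255 − 257)² / 257 = 0.0156
  white-coated: (259 − 257)² / 257 = 0.0156
χ² = 0.0156 + 0.0156 = 0.0312 ≈ 0.031
Degrees of freedom = 2 − 1 = 1; critical value at α = 0.05 is 3.841.
Since 0.031 < 3.841, we fail to reject the null hypothesis — the data are consistent with the 1:1 ratio.

0.031; consistent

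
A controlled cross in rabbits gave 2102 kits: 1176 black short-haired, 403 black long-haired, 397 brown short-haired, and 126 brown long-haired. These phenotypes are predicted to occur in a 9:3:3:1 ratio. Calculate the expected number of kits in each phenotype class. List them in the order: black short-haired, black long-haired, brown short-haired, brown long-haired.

Under the 9:3:3:1 hypothesis (Σ ratio = 16, N = 2102):
  black short-haired: 2102 × 9/16 = 1182.375
  black long-haired: 2102 × 3/16 = 394.125
  brown short-haired: 2102 × 3/16 = 394.125
  brown long-haired: 2102 × 1/16 = 131.375

1182.375, 394.125, 394.125, 131.375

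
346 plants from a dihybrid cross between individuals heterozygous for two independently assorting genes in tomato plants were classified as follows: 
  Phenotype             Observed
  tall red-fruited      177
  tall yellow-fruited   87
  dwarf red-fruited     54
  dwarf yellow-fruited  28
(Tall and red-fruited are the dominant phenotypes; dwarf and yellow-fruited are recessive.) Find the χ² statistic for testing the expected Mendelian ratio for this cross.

A dihybrid F₂ with independent assortment and complete dominance at both loci gives a 9:3:3:1 phenotypic ratio.
Under the 9:3:3:1 hypothesis (Σ ratio = 16, N = 346):
  tall red-fruited: 346 × 9/16 = 194.625
  tall yellow-fruited: 346 × 3/16 = 64.875
  dwarf red-fruited: 346 × 3/16 = 64.875
  dwarf yellow-fruited: 346 × 1/16 = 21.625
χ² = Σ (O − E)² / E
  tall red-fruited: (177 − 194.625)² / 194.625 = 1.5961
  tall yellow-fruited: (87 − 64.875)² / 64.875 = 7.5455
  dwarf red-fruited: (54 − 64.875)² / 64.875 = 1.8230
  dwarf yellow-fruited: (28 − 21.625)² / 21.625 = 1.8793
χ² = 1.5961 + 7.5455 + 1.8230 + 1.8793 = 12.8439 ≈ 12.844

12.844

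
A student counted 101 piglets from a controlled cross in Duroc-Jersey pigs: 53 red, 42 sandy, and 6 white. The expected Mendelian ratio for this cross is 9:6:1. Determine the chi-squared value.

0.721

Expected counts for N = 101 under a 9:6:1 ratio (total parts = 16):
  red: 101 × 9/16 = 56.8125
  sandy: 101 × 6/16 = 37.875
  white: 101 × 1/16 = 6.3125
χ² = Σ (O − E)² / E
  red: (53 − 56.8125)² / 56.8125 = 0.2558
  sandy: (42 − 37.875)² / 37.875 = 0.4493
  white: (6 − 6.3125)² / 6.3125 = 0.0155
χ² = 0.2558 + 0.4493 + 0.0155 = 0.7206 ≈ 0.721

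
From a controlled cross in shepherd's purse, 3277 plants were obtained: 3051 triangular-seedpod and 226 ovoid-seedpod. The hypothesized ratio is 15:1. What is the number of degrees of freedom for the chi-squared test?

1

A goodness-of-fit test with 2 phenotype classes has df = 2 − 1 = 1.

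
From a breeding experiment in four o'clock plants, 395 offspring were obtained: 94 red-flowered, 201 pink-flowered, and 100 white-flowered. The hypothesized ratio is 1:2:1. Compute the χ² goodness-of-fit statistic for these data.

0.306

Total ratio parts = 4. Expected numbers out of 395:
  red-flowered: 395 × 1/4 = 98.75
  pink-flowered: 395 × 2/4 = 197.5
  white-flowered: 395 × 1/4 = 98.75
χ² = Σ (O − E)² / E
  red-flowered: (94 − 98.75)² / 98.75 = 0.2285
  pink-flowered: (201 − 197.5)² / 197.5 = 0.0620
  white-flowered: (100 − 98.75)² / 98.75 = 0.0158
χ² = 0.2285 + 0.0620 + 0.0158 = 0.3063 ≈ 0.306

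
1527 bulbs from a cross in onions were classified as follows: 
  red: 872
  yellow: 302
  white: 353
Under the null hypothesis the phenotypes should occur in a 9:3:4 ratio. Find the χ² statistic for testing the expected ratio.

Total ratio parts = 16. Expected numbers out of 1527:
  red: 1527 × 9/16 = 858.9375
  yellow: 1527 × 3/16 = 286.3125
  white: 1527 × 4/16 = 381.75
χ² = Σ (O − E)² / E
  red: (872 − 858.9375)² / 858.9375 = 0.1987
  yellow: (302 − 286.3125)² / 286.3125 = 0.8595
  white: (353 − 381.75)² / 381.75 = 2.1652
χ² = 0.1987 + 0.8595 + 2.1652 = 3.2234 ≈ 3.223

3.223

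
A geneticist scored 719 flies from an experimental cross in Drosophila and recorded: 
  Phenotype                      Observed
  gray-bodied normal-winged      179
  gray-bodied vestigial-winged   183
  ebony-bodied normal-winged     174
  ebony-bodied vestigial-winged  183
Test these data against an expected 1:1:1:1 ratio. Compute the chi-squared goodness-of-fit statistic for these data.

Expected counts for N = 719 under a 1:1:1:1 ratio (total parts = 4):
  gray-bodied normal-winged: 719 × 1/4 = 179.75
  gray-bodied vestigial-winged: 719 × 1/4 = 179.75
  ebony-bodied normal-winged: 719 × 1/4 = 179.75
  ebony-bodied vestigial-winged: 719 × 1/4 = 179.75
χ² = Σ (O − E)² / E
  gray-bodied normal-winged: (179 − 179.75)² / 179.75 = 0.0031
  gray-bodied vestigial-winged: (183 − 179.75)² / 179.75 = 0.0588
  ebony-bodied normal-winged: (174 − 179.75)² / 179.75 = 0.1839
  ebony-bodied vestigial-winged: (183 − 179.75)² / 179.75 = 0.0588
χ² = 0.0031 + 0.0588 + 0.1839 + 0.0588 = 0.3046 ≈ 0.305

0.305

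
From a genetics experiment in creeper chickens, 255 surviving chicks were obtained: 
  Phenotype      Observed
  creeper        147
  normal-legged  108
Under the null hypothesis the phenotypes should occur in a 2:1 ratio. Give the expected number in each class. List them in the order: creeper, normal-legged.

170, 85

The 2:1 ratio has 3 parts, so with N = 255 the expected counts are:
  creeper: 255 × 2/3 = 170
  normal-legged: 255 × 1/3 = 85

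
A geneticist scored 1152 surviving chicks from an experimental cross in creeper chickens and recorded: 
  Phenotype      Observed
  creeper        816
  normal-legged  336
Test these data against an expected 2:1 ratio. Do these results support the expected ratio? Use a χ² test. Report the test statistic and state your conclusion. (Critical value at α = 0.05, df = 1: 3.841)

Expected counts for N = 1152 under a 2:1 ratio (total parts = 3):
  creeper: 1152 × 2/3 = 768
  normal-legged: 1152 × 1/3 = 384
χ² = Σ (O − E)² / E
  creeper: (816 − 768)² / 768 = 3.0000
  normal-legged: (336 − 384)² / 384 = 6.0000
χ² = 3.0000 + 6.0000 = 9.000
Degrees of freedom = 2 − 1 = 1; critical value at α = 0.05 is 3.841.
Since 9.000 > 3.841, we reject the null hypothesis — the data do not fit the 2:1 ratio.

9.000; not consistent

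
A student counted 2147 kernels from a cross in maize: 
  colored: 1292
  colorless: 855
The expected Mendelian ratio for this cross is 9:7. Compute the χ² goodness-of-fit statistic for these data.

13.454

The 9:7 ratio has 16 parts, so with N = 2147 the expected counts are:
  colored: 2147 × 9/16 = 1207.6875
  colorless: 2147 × 7/16 = 939.3125
χ² = Σ (O − E)² / E
  colored: (1292 − 1207.6875)² / 1207.6875 = 5.8861
  colorless: (855 − 939.3125)² / 939.3125 = 7.5679
χ² = 5.8861 + 7.5679 = 13.454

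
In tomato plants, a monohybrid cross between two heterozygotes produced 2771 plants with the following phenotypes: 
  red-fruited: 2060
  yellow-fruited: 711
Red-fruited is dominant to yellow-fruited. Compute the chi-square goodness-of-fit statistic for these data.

0.641

For a monohybrid cross between heterozygotes with complete dominance, the expected phenotypic ratio is 3:1.
Expected counts for N = 2771 under a 3:1 ratio (total parts = 4):
  red-fruited: 2771 × 3/4 = 2078.25
  yellow-fruited: 2771 × 1/4 = 692.75
χ² = Σ (O − E)² / E
  red-fruited: (2060 − 2078.25)² / 2078.25 = 0.1603
  yellow-fruited: (711 − 692.75)² / 692.75 = 0.4808
χ² = 0.1603 + 0.4808 = 0.6411 ≈ 0.641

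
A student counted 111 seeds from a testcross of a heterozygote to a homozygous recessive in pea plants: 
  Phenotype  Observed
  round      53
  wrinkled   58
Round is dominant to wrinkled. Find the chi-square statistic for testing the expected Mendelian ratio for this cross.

A testcross of a heterozygote (Aa × aa) gives a 1:1 phenotypic ratio.
Expected counts for N = 111 under a 1:1 ratio (total parts = 2):
  round: 111 × 1/2 = 55.5
  wrinkled: 111 × 1/2 = 55.5
χ² = Σ (O − E)² / E
  round: (53 − 55.5)² / 55.5 = 0.1126
  wrinkled: (58 − 55.5)² / 55.5 = 0.1126
χ² = 0.1126 + 0.1126 = 0.2252 ≈ 0.225

0.225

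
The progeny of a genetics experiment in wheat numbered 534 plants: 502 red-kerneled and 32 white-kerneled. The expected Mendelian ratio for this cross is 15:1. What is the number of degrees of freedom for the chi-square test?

A goodness-of-fit test with 2 phenotype classes has df = 2 − 1 = 1.

1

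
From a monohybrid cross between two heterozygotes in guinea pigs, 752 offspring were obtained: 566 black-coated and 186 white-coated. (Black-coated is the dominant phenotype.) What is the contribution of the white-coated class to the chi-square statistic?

0.021

For a monohybrid cross between heterozygotes with complete dominance, the expected phenotypic ratio is 3:1.
Total ratio parts = 4. Expected numbers out of 752:
  black-coated: 752 × 3/4 = 564
  white-coated: 752 × 1/4 = 188
Contribution of white-coated: (186 − 188)² / 188 = 0.0213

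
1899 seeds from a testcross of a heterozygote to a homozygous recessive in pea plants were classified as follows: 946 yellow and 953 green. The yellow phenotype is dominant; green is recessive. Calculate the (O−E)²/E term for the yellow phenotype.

A testcross of a heterozygote (Aa × aa) gives a 1:1 phenotypic ratio.
The 1:1 ratio has 2 parts, so with N = 1899 the expected counts are:
  yellow: 1899 × 1/2 = 949.5
  green: 1899 × 1/2 = 949.5
Contribution of yellow: (946 − 949.5)² / 949.5 = 0.0129

0.013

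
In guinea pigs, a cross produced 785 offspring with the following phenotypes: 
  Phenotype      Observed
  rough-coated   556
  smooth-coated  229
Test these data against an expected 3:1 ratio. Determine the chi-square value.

Total ratio parts = 4. Expected numbers out of 785:
  rough-coated: 785 × 3/4 = 588.75
  smooth-coated: 785 × 1/4 = 196.25
χ² = Σ (O − E)² / E
  rough-coated: (556 − 588.75)² / 588.75 = 1.8218
  smooth-coated: (229 − 196.25)² / 196.25 = 5.4653
χ² = 1.8218 + 5.4653 = 7.2871 ≈ 7.287

7.287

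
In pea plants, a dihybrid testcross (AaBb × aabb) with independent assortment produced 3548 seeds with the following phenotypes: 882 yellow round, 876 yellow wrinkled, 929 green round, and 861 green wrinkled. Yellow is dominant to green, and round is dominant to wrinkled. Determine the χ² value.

A dihybrid testcross with independent assortment gives a 1:1:1:1 ratio.
The 1:1:1:1 ratio has 4 parts, so with N = 3548 the expected counts are:
  yellow round: 3548 × 1/4 = 887
  yellow wrinkled: 3548 × 1/4 = 887
  green round: 3548 × 1/4 = 887
  green wrinkled: 3548 × 1/4 = 887
χ² = Σ (O − E)² / E
  yellow round: (882 − 887)² / 887 = 0.0282
  yellow wrinkled: (876 − 887)² / 887 = 0.1364
  green round: (929 − 887)² / 887 = 1.9887
  green wrinkled: (861 − 887)² / 887 = 0.7621
χ² = 0.0282 + 0.1364 + 1.9887 + 0.7621 = 2.9154 ≈ 2.915

2.915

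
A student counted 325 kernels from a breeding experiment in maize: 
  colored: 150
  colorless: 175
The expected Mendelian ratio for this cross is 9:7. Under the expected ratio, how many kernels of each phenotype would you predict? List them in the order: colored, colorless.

182.8125, 142.1875

The 9:7 ratio has 16 parts, so with N = 325 the expected counts are:
  colored: 325 × 9/16 = 182.8125
  colorless: 325 × 7/16 = 142.1875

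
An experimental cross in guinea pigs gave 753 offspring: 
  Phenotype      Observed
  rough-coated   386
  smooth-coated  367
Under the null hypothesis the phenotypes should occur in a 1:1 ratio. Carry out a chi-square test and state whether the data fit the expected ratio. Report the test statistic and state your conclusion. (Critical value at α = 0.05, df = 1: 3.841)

0.479; consistent

The 1:1 ratio has 2 parts, so with N = 753 the expected counts are:
  rough-coated: 753 × 1/2 = 376.5
  smooth-coated: 753 × 1/2 = 376.5
χ² = Σ (O − E)² / E
  rough-coated: (386 − 376.5)² / 376.5 = 0.2397
  smooth-coated: (367 − 376.5)² / 376.5 = 0.2397
χ² = 0.2397 + 0.2397 = 0.4794 ≈ 0.479
Degrees of freedom = 2 − 1 = 1; critical value at α = 0.05 is 3.841.
Since 0.479 < 3.841, we fail to reject the null hypothesis — the data are consistent with the 1:1 ratio.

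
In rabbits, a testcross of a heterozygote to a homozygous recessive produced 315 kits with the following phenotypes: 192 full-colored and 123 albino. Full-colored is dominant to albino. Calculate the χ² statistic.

A testcross of a heterozygote (Aa × aa) gives a 1:1 phenotypic ratio.
The 1:1 ratio has 2 parts, so with N = 315 the expected counts are:
  full-colored: 315 × 1/2 = 157.5
  albino: 315 × 1/2 = 157.5
χ² = Σ (O − E)² / E
  full-colored: (192 − 157.5)² / 157.5 = 7.5571
  albino: (123 − 157.5)² / 157.5 = 7.5571
χ² = 7.5571 + 7.5571 = 15.1142 ≈ 15.114

15.114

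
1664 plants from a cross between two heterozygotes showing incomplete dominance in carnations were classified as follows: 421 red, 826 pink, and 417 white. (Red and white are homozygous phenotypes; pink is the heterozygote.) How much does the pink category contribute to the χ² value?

0.043

With incomplete dominance, a heterozygote × heterozygote cross gives a 1:2:1 phenotypic ratio.
Expected counts for N = 1664 under a 1:2:1 ratio (total parts = 4):
  red: 1664 × 1/4 = 416
  pink: 1664 × 2/4 = 832
  white: 1664 × 1/4 = 416
Contribution of pink: (826 − 832)² / 832 = 0.0433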